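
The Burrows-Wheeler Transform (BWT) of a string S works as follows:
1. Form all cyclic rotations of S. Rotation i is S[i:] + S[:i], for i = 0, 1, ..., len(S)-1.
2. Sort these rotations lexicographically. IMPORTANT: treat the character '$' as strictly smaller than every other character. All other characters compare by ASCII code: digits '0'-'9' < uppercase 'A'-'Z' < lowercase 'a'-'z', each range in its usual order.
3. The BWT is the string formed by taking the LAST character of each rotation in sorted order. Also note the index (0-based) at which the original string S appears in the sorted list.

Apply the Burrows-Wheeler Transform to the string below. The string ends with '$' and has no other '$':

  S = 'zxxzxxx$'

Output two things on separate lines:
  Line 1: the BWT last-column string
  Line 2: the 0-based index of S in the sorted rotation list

All 8 rotations (rotation i = S[i:]+S[:i]):
  rot[0] = zxxzxxx$
  rot[1] = xxzxxx$z
  rot[2] = xzxxx$zx
  rot[3] = zxxx$zxx
  rot[4] = xxx$zxxz
  rot[5] = xx$zxxzx
  rot[6] = x$zxxzxx
  rot[7] = $zxxzxxx
Sorted (with $ < everything):
  sorted[0] = $zxxzxxx  (last char: 'x')
  sorted[1] = x$zxxzxx  (last char: 'x')
  sorted[2] = xx$zxxzx  (last char: 'x')
  sorted[3] = xxx$zxxz  (last char: 'z')
  sorted[4] = xxzxxx$z  (last char: 'z')
  sorted[5] = xzxxx$zx  (last char: 'x')
  sorted[6] = zxxx$zxx  (last char: 'x')
  sorted[7] = zxxzxxx$  (last char: '$')
Last column: xxxzzxx$
Original string S is at sorted index 7

Answer: xxxzzxx$
7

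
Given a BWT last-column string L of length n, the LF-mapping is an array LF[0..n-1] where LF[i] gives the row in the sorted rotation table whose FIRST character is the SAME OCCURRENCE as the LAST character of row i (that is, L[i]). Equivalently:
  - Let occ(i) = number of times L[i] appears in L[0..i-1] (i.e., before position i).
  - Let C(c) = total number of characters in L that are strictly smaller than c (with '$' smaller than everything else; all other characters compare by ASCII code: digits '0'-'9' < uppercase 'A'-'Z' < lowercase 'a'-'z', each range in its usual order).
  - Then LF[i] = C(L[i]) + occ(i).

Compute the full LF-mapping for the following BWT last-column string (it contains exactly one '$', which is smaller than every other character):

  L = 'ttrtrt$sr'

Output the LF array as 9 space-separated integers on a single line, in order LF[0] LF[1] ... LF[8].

Answer: 5 6 1 7 2 8 0 4 3

Derivation:
Char counts: '$':1, 'r':3, 's':1, 't':4
C (first-col start): C('$')=0, C('r')=1, C('s')=4, C('t')=5
L[0]='t': occ=0, LF[0]=C('t')+0=5+0=5
L[1]='t': occ=1, LF[1]=C('t')+1=5+1=6
L[2]='r': occ=0, LF[2]=C('r')+0=1+0=1
L[3]='t': occ=2, LF[3]=C('t')+2=5+2=7
L[4]='r': occ=1, LF[4]=C('r')+1=1+1=2
L[5]='t': occ=3, LF[5]=C('t')+3=5+3=8
L[6]='$': occ=0, LF[6]=C('$')+0=0+0=0
L[7]='s': occ=0, LF[7]=C('s')+0=4+0=4
L[8]='r': occ=2, LF[8]=C('r')+2=1+2=3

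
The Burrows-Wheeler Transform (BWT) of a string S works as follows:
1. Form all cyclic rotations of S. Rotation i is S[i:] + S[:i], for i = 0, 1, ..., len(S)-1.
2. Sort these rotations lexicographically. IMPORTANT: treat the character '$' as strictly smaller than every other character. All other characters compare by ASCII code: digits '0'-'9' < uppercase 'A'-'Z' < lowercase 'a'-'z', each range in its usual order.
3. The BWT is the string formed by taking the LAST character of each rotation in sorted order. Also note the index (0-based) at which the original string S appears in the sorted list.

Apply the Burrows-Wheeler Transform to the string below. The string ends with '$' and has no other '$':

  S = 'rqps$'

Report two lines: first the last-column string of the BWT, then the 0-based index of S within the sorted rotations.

Answer: sqr$p
3

Derivation:
All 5 rotations (rotation i = S[i:]+S[:i]):
  rot[0] = rqps$
  rot[1] = qps$r
  rot[2] = ps$rq
  rot[3] = s$rqp
  rot[4] = $rqps
Sorted (with $ < everything):
  sorted[0] = $rqps  (last char: 's')
  sorted[1] = ps$rq  (last char: 'q')
  sorted[2] = qps$r  (last char: 'r')
  sorted[3] = rqps$  (last char: '$')
  sorted[4] = s$rqp  (last char: 'p')
Last column: sqr$p
Original string S is at sorted index 3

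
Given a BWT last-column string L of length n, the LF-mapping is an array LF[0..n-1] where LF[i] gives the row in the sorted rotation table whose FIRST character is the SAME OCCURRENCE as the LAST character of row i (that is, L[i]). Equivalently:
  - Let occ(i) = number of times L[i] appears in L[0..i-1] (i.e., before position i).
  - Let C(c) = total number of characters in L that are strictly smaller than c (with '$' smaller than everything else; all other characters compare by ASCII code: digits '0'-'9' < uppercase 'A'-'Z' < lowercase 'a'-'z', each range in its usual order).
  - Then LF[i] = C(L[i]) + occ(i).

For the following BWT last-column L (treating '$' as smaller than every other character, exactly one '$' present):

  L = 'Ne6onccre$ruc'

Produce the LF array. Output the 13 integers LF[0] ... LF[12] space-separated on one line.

Char counts: '$':1, '6':1, 'N':1, 'c':3, 'e':2, 'n':1, 'o':1, 'r':2, 'u':1
C (first-col start): C('$')=0, C('6')=1, C('N')=2, C('c')=3, C('e')=6, C('n')=8, C('o')=9, C('r')=10, C('u')=12
L[0]='N': occ=0, LF[0]=C('N')+0=2+0=2
L[1]='e': occ=0, LF[1]=C('e')+0=6+0=6
L[2]='6': occ=0, LF[2]=C('6')+0=1+0=1
L[3]='o': occ=0, LF[3]=C('o')+0=9+0=9
L[4]='n': occ=0, LF[4]=C('n')+0=8+0=8
L[5]='c': occ=0, LF[5]=C('c')+0=3+0=3
L[6]='c': occ=1, LF[6]=C('c')+1=3+1=4
L[7]='r': occ=0, LF[7]=C('r')+0=10+0=10
L[8]='e': occ=1, LF[8]=C('e')+1=6+1=7
L[9]='$': occ=0, LF[9]=C('$')+0=0+0=0
L[10]='r': occ=1, LF[10]=C('r')+1=10+1=11
L[11]='u': occ=0, LF[11]=C('u')+0=12+0=12
L[12]='c': occ=2, LF[12]=C('c')+2=3+2=5

Answer: 2 6 1 9 8 3 4 10 7 0 11 12 5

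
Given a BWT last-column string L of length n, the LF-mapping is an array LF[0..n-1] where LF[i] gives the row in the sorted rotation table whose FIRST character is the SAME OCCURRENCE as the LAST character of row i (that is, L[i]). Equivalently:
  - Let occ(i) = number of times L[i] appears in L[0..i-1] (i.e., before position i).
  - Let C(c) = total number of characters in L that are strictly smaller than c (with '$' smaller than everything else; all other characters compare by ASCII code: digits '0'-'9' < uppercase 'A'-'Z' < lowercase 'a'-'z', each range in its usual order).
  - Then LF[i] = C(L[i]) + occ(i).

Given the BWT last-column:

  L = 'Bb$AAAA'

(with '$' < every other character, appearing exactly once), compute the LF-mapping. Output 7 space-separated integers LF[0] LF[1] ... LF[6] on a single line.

Answer: 5 6 0 1 2 3 4

Derivation:
Char counts: '$':1, 'A':4, 'B':1, 'b':1
C (first-col start): C('$')=0, C('A')=1, C('B')=5, C('b')=6
L[0]='B': occ=0, LF[0]=C('B')+0=5+0=5
L[1]='b': occ=0, LF[1]=C('b')+0=6+0=6
L[2]='$': occ=0, LF[2]=C('$')+0=0+0=0
L[3]='A': occ=0, LF[3]=C('A')+0=1+0=1
L[4]='A': occ=1, LF[4]=C('A')+1=1+1=2
L[5]='A': occ=2, LF[5]=C('A')+2=1+2=3
L[6]='A': occ=3, LF[6]=C('A')+3=1+3=4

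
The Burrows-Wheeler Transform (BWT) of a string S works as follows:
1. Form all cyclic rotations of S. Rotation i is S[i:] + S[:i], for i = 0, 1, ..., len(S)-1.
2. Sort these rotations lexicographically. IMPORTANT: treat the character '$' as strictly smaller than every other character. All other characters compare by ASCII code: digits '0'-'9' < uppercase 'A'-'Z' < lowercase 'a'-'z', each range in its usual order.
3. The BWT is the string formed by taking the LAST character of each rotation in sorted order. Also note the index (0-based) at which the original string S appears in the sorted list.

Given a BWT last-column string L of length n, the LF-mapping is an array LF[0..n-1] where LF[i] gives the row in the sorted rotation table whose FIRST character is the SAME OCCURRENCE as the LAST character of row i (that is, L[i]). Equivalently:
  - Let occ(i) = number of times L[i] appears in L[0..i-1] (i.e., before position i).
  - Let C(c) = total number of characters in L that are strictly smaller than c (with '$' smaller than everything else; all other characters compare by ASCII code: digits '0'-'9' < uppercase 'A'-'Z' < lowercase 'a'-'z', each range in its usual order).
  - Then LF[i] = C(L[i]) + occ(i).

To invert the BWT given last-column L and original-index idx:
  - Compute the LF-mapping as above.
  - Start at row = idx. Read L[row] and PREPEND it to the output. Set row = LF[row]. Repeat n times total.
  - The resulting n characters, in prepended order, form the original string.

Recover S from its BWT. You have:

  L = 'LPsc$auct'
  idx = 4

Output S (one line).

Answer: cactusPL$

Derivation:
LF mapping: 1 2 6 4 0 3 8 5 7
Walk LF starting at row 4, prepending L[row]:
  step 1: row=4, L[4]='$', prepend. Next row=LF[4]=0
  step 2: row=0, L[0]='L', prepend. Next row=LF[0]=1
  step 3: row=1, L[1]='P', prepend. Next row=LF[1]=2
  step 4: row=2, L[2]='s', prepend. Next row=LF[2]=6
  step 5: row=6, L[6]='u', prepend. Next row=LF[6]=8
  step 6: row=8, L[8]='t', prepend. Next row=LF[8]=7
  step 7: row=7, L[7]='c', prepend. Next row=LF[7]=5
  step 8: row=5, L[5]='a', prepend. Next row=LF[5]=3
  step 9: row=3, L[3]='c', prepend. Next row=LF[3]=4
Reversed output: cactusPL$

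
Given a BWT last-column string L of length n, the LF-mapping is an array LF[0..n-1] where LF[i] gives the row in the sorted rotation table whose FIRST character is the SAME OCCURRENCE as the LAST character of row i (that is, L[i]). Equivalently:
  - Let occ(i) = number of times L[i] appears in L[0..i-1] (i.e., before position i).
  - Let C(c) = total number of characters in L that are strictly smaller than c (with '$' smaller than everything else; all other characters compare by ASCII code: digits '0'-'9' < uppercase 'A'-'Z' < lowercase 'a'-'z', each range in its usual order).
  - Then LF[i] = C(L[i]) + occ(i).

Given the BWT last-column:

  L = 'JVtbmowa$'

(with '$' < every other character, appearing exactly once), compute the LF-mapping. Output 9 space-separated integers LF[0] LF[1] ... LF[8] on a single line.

Char counts: '$':1, 'J':1, 'V':1, 'a':1, 'b':1, 'm':1, 'o':1, 't':1, 'w':1
C (first-col start): C('$')=0, C('J')=1, C('V')=2, C('a')=3, C('b')=4, C('m')=5, C('o')=6, C('t')=7, C('w')=8
L[0]='J': occ=0, LF[0]=C('J')+0=1+0=1
L[1]='V': occ=0, LF[1]=C('V')+0=2+0=2
L[2]='t': occ=0, LF[2]=C('t')+0=7+0=7
L[3]='b': occ=0, LF[3]=C('b')+0=4+0=4
L[4]='m': occ=0, LF[4]=C('m')+0=5+0=5
L[5]='o': occ=0, LF[5]=C('o')+0=6+0=6
L[6]='w': occ=0, LF[6]=C('w')+0=8+0=8
L[7]='a': occ=0, LF[7]=C('a')+0=3+0=3
L[8]='$': occ=0, LF[8]=C('$')+0=0+0=0

Answer: 1 2 7 4 5 6 8 3 0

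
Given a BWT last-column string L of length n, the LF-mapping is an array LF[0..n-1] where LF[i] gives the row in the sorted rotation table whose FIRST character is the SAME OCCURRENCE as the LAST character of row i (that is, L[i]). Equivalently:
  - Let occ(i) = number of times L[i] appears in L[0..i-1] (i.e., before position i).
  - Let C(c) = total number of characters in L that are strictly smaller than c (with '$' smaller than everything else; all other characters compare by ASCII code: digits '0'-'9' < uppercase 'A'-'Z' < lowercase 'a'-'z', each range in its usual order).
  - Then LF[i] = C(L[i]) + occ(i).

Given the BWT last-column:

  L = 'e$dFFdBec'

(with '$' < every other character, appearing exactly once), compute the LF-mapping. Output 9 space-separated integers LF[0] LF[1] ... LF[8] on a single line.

Answer: 7 0 5 2 3 6 1 8 4

Derivation:
Char counts: '$':1, 'B':1, 'F':2, 'c':1, 'd':2, 'e':2
C (first-col start): C('$')=0, C('B')=1, C('F')=2, C('c')=4, C('d')=5, C('e')=7
L[0]='e': occ=0, LF[0]=C('e')+0=7+0=7
L[1]='$': occ=0, LF[1]=C('$')+0=0+0=0
L[2]='d': occ=0, LF[2]=C('d')+0=5+0=5
L[3]='F': occ=0, LF[3]=C('F')+0=2+0=2
L[4]='F': occ=1, LF[4]=C('F')+1=2+1=3
L[5]='d': occ=1, LF[5]=C('d')+1=5+1=6
L[6]='B': occ=0, LF[6]=C('B')+0=1+0=1
L[7]='e': occ=1, LF[7]=C('e')+1=7+1=8
L[8]='c': occ=0, LF[8]=C('c')+0=4+0=4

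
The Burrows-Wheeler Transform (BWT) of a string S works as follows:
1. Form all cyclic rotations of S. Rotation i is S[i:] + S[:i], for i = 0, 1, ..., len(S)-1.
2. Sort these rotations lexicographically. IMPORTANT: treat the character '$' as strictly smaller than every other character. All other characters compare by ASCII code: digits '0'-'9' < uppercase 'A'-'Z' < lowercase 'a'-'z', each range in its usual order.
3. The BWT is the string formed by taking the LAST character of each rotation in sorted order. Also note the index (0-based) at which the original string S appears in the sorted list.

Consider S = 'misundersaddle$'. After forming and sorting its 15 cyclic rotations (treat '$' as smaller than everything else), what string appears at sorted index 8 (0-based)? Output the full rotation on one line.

All 15 rotations (rotation i = S[i:]+S[:i]):
  rot[0] = misundersaddle$
  rot[1] = isundersaddle$m
  rot[2] = sundersaddle$mi
  rot[3] = undersaddle$mis
  rot[4] = ndersaddle$misu
  rot[5] = dersaddle$misun
  rot[6] = ersaddle$misund
  rot[7] = rsaddle$misunde
  rot[8] = saddle$misunder
  rot[9] = addle$misunders
  rot[10] = ddle$misundersa
  rot[11] = dle$misundersad
  rot[12] = le$misundersadd
  rot[13] = e$misundersaddl
  rot[14] = $misundersaddle
Sorted (with $ < everything):
  sorted[0] = $misundersaddle
  sorted[1] = addle$misunders
  sorted[2] = ddle$misundersa
  sorted[3] = dersaddle$misun
  sorted[4] = dle$misundersad
  sorted[5] = e$misundersaddl
  sorted[6] = ersaddle$misund
  sorted[7] = isundersaddle$m
  sorted[8] = le$misundersadd
  sorted[9] = misundersaddle$
  sorted[10] = ndersaddle$misu
  sorted[11] = rsaddle$misunde
  sorted[12] = saddle$misunder
  sorted[13] = sundersaddle$mi
  sorted[14] = undersaddle$mis
sorted[8] = le$misundersadd

Answer: le$misundersadd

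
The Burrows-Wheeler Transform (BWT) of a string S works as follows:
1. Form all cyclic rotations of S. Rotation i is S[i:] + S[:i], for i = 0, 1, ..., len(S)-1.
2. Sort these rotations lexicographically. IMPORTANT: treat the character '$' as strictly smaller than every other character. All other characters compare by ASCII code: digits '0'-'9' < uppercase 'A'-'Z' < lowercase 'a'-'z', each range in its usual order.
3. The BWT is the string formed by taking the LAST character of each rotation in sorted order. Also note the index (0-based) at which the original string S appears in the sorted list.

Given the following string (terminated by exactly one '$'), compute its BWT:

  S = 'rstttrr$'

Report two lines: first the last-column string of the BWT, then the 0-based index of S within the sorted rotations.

All 8 rotations (rotation i = S[i:]+S[:i]):
  rot[0] = rstttrr$
  rot[1] = stttrr$r
  rot[2] = tttrr$rs
  rot[3] = ttrr$rst
  rot[4] = trr$rstt
  rot[5] = rr$rsttt
  rot[6] = r$rstttr
  rot[7] = $rstttrr
Sorted (with $ < everything):
  sorted[0] = $rstttrr  (last char: 'r')
  sorted[1] = r$rstttr  (last char: 'r')
  sorted[2] = rr$rsttt  (last char: 't')
  sorted[3] = rstttrr$  (last char: '$')
  sorted[4] = stttrr$r  (last char: 'r')
  sorted[5] = trr$rstt  (last char: 't')
  sorted[6] = ttrr$rst  (last char: 't')
  sorted[7] = tttrr$rs  (last char: 's')
Last column: rrt$rtts
Original string S is at sorted index 3

Answer: rrt$rtts
3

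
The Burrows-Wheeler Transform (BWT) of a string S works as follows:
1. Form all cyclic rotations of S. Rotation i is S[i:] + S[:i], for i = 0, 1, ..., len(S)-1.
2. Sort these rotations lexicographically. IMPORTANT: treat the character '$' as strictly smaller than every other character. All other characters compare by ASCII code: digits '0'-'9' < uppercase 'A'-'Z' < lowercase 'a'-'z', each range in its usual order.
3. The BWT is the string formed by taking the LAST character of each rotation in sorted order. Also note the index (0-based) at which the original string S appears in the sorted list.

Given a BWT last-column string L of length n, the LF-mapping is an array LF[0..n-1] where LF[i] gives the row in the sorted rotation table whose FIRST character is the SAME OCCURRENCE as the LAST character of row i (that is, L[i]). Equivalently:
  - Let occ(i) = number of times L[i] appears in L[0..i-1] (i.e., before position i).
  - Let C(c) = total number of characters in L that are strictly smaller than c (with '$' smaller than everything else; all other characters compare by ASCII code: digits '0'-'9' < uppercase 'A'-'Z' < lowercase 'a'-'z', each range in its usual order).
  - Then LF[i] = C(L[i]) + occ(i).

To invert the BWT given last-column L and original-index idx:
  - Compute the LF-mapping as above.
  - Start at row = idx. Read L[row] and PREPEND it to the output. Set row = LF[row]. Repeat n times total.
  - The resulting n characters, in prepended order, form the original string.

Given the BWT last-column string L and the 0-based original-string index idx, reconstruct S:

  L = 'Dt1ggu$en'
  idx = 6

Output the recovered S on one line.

LF mapping: 2 7 1 4 5 8 0 3 6
Walk LF starting at row 6, prepending L[row]:
  step 1: row=6, L[6]='$', prepend. Next row=LF[6]=0
  step 2: row=0, L[0]='D', prepend. Next row=LF[0]=2
  step 3: row=2, L[2]='1', prepend. Next row=LF[2]=1
  step 4: row=1, L[1]='t', prepend. Next row=LF[1]=7
  step 5: row=7, L[7]='e', prepend. Next row=LF[7]=3
  step 6: row=3, L[3]='g', prepend. Next row=LF[3]=4
  step 7: row=4, L[4]='g', prepend. Next row=LF[4]=5
  step 8: row=5, L[5]='u', prepend. Next row=LF[5]=8
  step 9: row=8, L[8]='n', prepend. Next row=LF[8]=6
Reversed output: nugget1D$

Answer: nugget1D$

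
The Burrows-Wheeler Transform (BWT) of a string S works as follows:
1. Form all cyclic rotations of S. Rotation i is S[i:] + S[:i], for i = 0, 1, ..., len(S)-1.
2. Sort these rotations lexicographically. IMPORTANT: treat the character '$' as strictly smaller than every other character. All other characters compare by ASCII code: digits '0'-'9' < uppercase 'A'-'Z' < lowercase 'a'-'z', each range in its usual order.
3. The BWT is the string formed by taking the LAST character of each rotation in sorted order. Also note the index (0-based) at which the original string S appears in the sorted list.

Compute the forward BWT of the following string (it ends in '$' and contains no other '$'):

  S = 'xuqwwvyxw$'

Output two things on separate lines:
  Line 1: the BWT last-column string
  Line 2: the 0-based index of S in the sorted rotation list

Answer: wuxwxwq$yv
7

Derivation:
All 10 rotations (rotation i = S[i:]+S[:i]):
  rot[0] = xuqwwvyxw$
  rot[1] = uqwwvyxw$x
  rot[2] = qwwvyxw$xu
  rot[3] = wwvyxw$xuq
  rot[4] = wvyxw$xuqw
  rot[5] = vyxw$xuqww
  rot[6] = yxw$xuqwwv
  rot[7] = xw$xuqwwvy
  rot[8] = w$xuqwwvyx
  rot[9] = $xuqwwvyxw
Sorted (with $ < everything):
  sorted[0] = $xuqwwvyxw  (last char: 'w')
  sorted[1] = qwwvyxw$xu  (last char: 'u')
  sorted[2] = uqwwvyxw$x  (last char: 'x')
  sorted[3] = vyxw$xuqww  (last char: 'w')
  sorted[4] = w$xuqwwvyx  (last char: 'x')
  sorted[5] = wvyxw$xuqw  (last char: 'w')
  sorted[6] = wwvyxw$xuq  (last char: 'q')
  sorted[7] = xuqwwvyxw$  (last char: '$')
  sorted[8] = xw$xuqwwvy  (last char: 'y')
  sorted[9] = yxw$xuqwwv  (last char: 'v')
Last column: wuxwxwq$yv
Original string S is at sorted index 7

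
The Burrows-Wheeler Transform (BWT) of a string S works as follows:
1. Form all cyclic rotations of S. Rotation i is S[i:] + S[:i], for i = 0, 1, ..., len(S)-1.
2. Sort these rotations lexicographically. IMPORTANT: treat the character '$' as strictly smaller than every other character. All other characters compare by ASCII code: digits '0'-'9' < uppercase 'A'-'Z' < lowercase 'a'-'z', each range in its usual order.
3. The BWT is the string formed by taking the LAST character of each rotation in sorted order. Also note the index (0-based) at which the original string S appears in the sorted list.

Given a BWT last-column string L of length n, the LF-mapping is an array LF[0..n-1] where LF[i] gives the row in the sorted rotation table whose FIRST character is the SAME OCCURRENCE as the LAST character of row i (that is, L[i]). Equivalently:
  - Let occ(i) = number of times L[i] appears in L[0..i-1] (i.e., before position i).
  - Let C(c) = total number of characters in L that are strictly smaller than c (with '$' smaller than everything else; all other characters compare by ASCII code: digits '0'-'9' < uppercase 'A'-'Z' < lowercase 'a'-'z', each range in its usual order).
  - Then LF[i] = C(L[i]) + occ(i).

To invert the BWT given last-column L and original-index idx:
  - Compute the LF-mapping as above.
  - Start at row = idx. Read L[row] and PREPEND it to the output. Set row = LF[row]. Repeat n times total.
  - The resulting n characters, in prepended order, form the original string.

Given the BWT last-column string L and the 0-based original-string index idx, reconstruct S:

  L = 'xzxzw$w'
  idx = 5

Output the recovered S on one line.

Answer: zwxwzx$

Derivation:
LF mapping: 3 5 4 6 1 0 2
Walk LF starting at row 5, prepending L[row]:
  step 1: row=5, L[5]='$', prepend. Next row=LF[5]=0
  step 2: row=0, L[0]='x', prepend. Next row=LF[0]=3
  step 3: row=3, L[3]='z', prepend. Next row=LF[3]=6
  step 4: row=6, L[6]='w', prepend. Next row=LF[6]=2
  step 5: row=2, L[2]='x', prepend. Next row=LF[2]=4
  step 6: row=4, L[4]='w', prepend. Next row=LF[4]=1
  step 7: row=1, L[1]='z', prepend. Next row=LF[1]=5
Reversed output: zwxwzx$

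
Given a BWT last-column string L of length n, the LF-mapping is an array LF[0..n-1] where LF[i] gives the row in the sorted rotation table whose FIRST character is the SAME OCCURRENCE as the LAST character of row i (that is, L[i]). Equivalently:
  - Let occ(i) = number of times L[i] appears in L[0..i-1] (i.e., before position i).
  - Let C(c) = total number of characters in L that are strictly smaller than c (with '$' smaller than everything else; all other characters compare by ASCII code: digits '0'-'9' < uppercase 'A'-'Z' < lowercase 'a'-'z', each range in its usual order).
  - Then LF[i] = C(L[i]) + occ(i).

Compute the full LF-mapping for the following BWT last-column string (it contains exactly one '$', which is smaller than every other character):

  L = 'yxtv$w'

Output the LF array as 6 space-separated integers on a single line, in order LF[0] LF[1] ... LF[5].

Answer: 5 4 1 2 0 3

Derivation:
Char counts: '$':1, 't':1, 'v':1, 'w':1, 'x':1, 'y':1
C (first-col start): C('$')=0, C('t')=1, C('v')=2, C('w')=3, C('x')=4, C('y')=5
L[0]='y': occ=0, LF[0]=C('y')+0=5+0=5
L[1]='x': occ=0, LF[1]=C('x')+0=4+0=4
L[2]='t': occ=0, LF[2]=C('t')+0=1+0=1
L[3]='v': occ=0, LF[3]=C('v')+0=2+0=2
L[4]='$': occ=0, LF[4]=C('$')+0=0+0=0
L[5]='w': occ=0, LF[5]=C('w')+0=3+0=3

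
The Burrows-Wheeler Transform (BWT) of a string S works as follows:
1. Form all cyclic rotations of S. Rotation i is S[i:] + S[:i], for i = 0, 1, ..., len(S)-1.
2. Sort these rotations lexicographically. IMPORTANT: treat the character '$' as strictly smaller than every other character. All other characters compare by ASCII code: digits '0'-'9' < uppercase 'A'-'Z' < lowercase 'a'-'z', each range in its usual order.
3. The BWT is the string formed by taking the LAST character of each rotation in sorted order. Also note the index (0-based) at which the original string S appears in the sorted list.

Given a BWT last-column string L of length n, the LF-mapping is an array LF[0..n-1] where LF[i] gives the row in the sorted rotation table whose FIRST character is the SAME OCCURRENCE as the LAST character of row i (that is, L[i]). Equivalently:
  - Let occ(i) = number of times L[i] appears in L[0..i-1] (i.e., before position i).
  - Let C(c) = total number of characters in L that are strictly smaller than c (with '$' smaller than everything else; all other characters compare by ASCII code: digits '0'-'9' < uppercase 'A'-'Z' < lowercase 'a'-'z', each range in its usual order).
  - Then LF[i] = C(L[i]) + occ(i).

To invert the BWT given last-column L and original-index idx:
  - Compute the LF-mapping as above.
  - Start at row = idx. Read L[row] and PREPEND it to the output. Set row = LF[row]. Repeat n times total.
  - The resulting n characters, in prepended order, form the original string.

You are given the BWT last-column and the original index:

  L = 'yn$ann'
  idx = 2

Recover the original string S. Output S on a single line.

LF mapping: 5 2 0 1 3 4
Walk LF starting at row 2, prepending L[row]:
  step 1: row=2, L[2]='$', prepend. Next row=LF[2]=0
  step 2: row=0, L[0]='y', prepend. Next row=LF[0]=5
  step 3: row=5, L[5]='n', prepend. Next row=LF[5]=4
  step 4: row=4, L[4]='n', prepend. Next row=LF[4]=3
  step 5: row=3, L[3]='a', prepend. Next row=LF[3]=1
  step 6: row=1, L[1]='n', prepend. Next row=LF[1]=2
Reversed output: nanny$

Answer: nanny$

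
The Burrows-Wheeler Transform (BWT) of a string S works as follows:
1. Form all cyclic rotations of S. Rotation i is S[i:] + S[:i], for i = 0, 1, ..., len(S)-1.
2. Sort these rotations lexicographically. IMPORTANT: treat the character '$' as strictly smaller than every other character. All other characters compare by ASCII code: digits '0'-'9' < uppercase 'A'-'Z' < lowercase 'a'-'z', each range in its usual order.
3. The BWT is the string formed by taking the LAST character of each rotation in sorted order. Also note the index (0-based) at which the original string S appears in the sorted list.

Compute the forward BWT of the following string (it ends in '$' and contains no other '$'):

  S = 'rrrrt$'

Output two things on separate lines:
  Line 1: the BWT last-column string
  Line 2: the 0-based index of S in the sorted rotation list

All 6 rotations (rotation i = S[i:]+S[:i]):
  rot[0] = rrrrt$
  rot[1] = rrrt$r
  rot[2] = rrt$rr
  rot[3] = rt$rrr
  rot[4] = t$rrrr
  rot[5] = $rrrrt
Sorted (with $ < everything):
  sorted[0] = $rrrrt  (last char: 't')
  sorted[1] = rrrrt$  (last char: '$')
  sorted[2] = rrrt$r  (last char: 'r')
  sorted[3] = rrt$rr  (last char: 'r')
  sorted[4] = rt$rrr  (last char: 'r')
  sorted[5] = t$rrrr  (last char: 'r')
Last column: t$rrrr
Original string S is at sorted index 1

Answer: t$rrrr
1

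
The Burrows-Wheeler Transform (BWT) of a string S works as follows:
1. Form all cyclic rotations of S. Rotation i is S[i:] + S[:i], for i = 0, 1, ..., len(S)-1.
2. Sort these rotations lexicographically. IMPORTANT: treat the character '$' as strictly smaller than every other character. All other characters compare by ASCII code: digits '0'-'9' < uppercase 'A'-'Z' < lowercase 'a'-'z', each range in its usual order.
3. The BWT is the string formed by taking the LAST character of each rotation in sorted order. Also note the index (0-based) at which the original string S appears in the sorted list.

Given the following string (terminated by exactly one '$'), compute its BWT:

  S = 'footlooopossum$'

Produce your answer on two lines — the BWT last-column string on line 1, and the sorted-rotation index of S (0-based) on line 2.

Answer: m$tulofopooosos
1

Derivation:
All 15 rotations (rotation i = S[i:]+S[:i]):
  rot[0] = footlooopossum$
  rot[1] = ootlooopossum$f
  rot[2] = otlooopossum$fo
  rot[3] = tlooopossum$foo
  rot[4] = looopossum$foot
  rot[5] = ooopossum$footl
  rot[6] = oopossum$footlo
  rot[7] = opossum$footloo
  rot[8] = possum$footlooo
  rot[9] = ossum$footlooop
  rot[10] = ssum$footlooopo
  rot[11] = sum$footlooopos
  rot[12] = um$footloooposs
  rot[13] = m$footlooopossu
  rot[14] = $footlooopossum
Sorted (with $ < everything):
  sorted[0] = $footlooopossum  (last char: 'm')
  sorted[1] = footlooopossum$  (last char: '$')
  sorted[2] = looopossum$foot  (last char: 't')
  sorted[3] = m$footlooopossu  (last char: 'u')
  sorted[4] = ooopossum$footl  (last char: 'l')
  sorted[5] = oopossum$footlo  (last char: 'o')
  sorted[6] = ootlooopossum$f  (last char: 'f')
  sorted[7] = opossum$footloo  (last char: 'o')
  sorted[8] = ossum$footlooop  (last char: 'p')
  sorted[9] = otlooopossum$fo  (last char: 'o')
  sorted[10] = possum$footlooo  (last char: 'o')
  sorted[11] = ssum$footlooopo  (last char: 'o')
  sorted[12] = sum$footlooopos  (last char: 's')
  sorted[13] = tlooopossum$foo  (last char: 'o')
  sorted[14] = um$footloooposs  (last char: 's')
Last column: m$tulofopooosos
Original string S is at sorted index 1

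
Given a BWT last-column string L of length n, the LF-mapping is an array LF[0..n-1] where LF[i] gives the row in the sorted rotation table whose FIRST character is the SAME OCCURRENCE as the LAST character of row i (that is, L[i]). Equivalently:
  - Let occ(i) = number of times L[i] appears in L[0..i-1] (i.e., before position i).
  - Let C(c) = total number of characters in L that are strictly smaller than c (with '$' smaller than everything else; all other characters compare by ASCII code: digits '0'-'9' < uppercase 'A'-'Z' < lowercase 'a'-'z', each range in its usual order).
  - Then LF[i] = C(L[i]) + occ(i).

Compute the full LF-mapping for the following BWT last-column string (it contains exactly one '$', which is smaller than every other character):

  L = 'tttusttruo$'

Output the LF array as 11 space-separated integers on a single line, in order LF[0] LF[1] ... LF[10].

Char counts: '$':1, 'o':1, 'r':1, 's':1, 't':5, 'u':2
C (first-col start): C('$')=0, C('o')=1, C('r')=2, C('s')=3, C('t')=4, C('u')=9
L[0]='t': occ=0, LF[0]=C('t')+0=4+0=4
L[1]='t': occ=1, LF[1]=C('t')+1=4+1=5
L[2]='t': occ=2, LF[2]=C('t')+2=4+2=6
L[3]='u': occ=0, LF[3]=C('u')+0=9+0=9
L[4]='s': occ=0, LF[4]=C('s')+0=3+0=3
L[5]='t': occ=3, LF[5]=C('t')+3=4+3=7
L[6]='t': occ=4, LF[6]=C('t')+4=4+4=8
L[7]='r': occ=0, LF[7]=C('r')+0=2+0=2
L[8]='u': occ=1, LF[8]=C('u')+1=9+1=10
L[9]='o': occ=0, LF[9]=C('o')+0=1+0=1
L[10]='$': occ=0, LF[10]=C('$')+0=0+0=0

Answer: 4 5 6 9 3 7 8 2 10 1 0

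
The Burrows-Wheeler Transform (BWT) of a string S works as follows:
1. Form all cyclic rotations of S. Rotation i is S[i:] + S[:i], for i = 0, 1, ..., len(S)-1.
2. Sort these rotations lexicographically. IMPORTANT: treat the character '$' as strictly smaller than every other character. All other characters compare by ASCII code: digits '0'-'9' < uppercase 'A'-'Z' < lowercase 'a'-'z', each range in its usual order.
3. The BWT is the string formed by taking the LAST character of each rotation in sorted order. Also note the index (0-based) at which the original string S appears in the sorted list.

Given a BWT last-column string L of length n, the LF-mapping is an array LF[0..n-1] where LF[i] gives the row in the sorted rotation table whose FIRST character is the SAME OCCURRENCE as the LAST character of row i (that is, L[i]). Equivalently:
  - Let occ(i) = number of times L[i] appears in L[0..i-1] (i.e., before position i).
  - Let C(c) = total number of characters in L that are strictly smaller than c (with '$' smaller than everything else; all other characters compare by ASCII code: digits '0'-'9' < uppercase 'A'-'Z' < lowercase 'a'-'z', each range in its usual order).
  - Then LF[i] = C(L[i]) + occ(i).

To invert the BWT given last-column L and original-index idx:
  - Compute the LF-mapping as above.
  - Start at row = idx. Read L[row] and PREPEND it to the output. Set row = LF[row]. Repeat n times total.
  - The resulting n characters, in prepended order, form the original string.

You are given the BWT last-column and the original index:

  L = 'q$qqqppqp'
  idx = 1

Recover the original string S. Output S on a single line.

LF mapping: 4 0 5 6 7 1 2 8 3
Walk LF starting at row 1, prepending L[row]:
  step 1: row=1, L[1]='$', prepend. Next row=LF[1]=0
  step 2: row=0, L[0]='q', prepend. Next row=LF[0]=4
  step 3: row=4, L[4]='q', prepend. Next row=LF[4]=7
  step 4: row=7, L[7]='q', prepend. Next row=LF[7]=8
  step 5: row=8, L[8]='p', prepend. Next row=LF[8]=3
  step 6: row=3, L[3]='q', prepend. Next row=LF[3]=6
  step 7: row=6, L[6]='p', prepend. Next row=LF[6]=2
  step 8: row=2, L[2]='q', prepend. Next row=LF[2]=5
  step 9: row=5, L[5]='p', prepend. Next row=LF[5]=1
Reversed output: pqpqpqqq$

Answer: pqpqpqqq$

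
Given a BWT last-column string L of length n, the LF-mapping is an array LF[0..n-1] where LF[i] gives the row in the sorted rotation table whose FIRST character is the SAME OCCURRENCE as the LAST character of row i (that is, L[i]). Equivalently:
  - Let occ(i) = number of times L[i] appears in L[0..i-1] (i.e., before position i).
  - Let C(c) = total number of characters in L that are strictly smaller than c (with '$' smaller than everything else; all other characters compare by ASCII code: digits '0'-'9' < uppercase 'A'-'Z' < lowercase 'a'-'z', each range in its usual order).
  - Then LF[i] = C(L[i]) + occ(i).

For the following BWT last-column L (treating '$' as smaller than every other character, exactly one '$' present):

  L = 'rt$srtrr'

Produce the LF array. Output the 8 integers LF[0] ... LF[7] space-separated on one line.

Char counts: '$':1, 'r':4, 's':1, 't':2
C (first-col start): C('$')=0, C('r')=1, C('s')=5, C('t')=6
L[0]='r': occ=0, LF[0]=C('r')+0=1+0=1
L[1]='t': occ=0, LF[1]=C('t')+0=6+0=6
L[2]='$': occ=0, LF[2]=C('$')+0=0+0=0
L[3]='s': occ=0, LF[3]=C('s')+0=5+0=5
L[4]='r': occ=1, LF[4]=C('r')+1=1+1=2
L[5]='t': occ=1, LF[5]=C('t')+1=6+1=7
L[6]='r': occ=2, LF[6]=C('r')+2=1+2=3
L[7]='r': occ=3, LF[7]=C('r')+3=1+3=4

Answer: 1 6 0 5 2 7 3 4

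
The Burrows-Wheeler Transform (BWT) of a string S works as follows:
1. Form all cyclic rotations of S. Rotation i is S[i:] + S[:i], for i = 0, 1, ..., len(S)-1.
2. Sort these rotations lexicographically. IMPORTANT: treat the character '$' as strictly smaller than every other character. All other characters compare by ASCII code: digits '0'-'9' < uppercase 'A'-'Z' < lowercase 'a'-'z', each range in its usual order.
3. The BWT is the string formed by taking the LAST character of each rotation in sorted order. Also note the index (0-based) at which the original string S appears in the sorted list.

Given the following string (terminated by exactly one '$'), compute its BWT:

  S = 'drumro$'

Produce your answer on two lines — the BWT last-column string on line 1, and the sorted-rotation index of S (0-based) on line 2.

All 7 rotations (rotation i = S[i:]+S[:i]):
  rot[0] = drumro$
  rot[1] = rumro$d
  rot[2] = umro$dr
  rot[3] = mro$dru
  rot[4] = ro$drum
  rot[5] = o$drumr
  rot[6] = $drumro
Sorted (with $ < everything):
  sorted[0] = $drumro  (last char: 'o')
  sorted[1] = drumro$  (last char: '$')
  sorted[2] = mro$dru  (last char: 'u')
  sorted[3] = o$drumr  (last char: 'r')
  sorted[4] = ro$drum  (last char: 'm')
  sorted[5] = rumro$d  (last char: 'd')
  sorted[6] = umro$dr  (last char: 'r')
Last column: o$urmdr
Original string S is at sorted index 1

Answer: o$urmdr
1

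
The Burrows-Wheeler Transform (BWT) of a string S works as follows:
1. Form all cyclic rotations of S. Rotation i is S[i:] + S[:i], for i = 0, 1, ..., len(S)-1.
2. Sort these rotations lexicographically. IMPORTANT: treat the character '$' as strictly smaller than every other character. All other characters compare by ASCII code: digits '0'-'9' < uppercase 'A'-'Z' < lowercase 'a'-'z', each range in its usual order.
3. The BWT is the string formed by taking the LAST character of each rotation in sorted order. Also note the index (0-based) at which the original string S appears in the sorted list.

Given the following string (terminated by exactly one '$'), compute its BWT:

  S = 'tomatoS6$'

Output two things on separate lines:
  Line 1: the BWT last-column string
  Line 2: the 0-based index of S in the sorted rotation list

All 9 rotations (rotation i = S[i:]+S[:i]):
  rot[0] = tomatoS6$
  rot[1] = omatoS6$t
  rot[2] = matoS6$to
  rot[3] = atoS6$tom
  rot[4] = toS6$toma
  rot[5] = oS6$tomat
  rot[6] = S6$tomato
  rot[7] = 6$tomatoS
  rot[8] = $tomatoS6
Sorted (with $ < everything):
  sorted[0] = $tomatoS6  (last char: '6')
  sorted[1] = 6$tomatoS  (last char: 'S')
  sorted[2] = S6$tomato  (last char: 'o')
  sorted[3] = atoS6$tom  (last char: 'm')
  sorted[4] = matoS6$to  (last char: 'o')
  sorted[5] = oS6$tomat  (last char: 't')
  sorted[6] = omatoS6$t  (last char: 't')
  sorted[7] = toS6$toma  (last char: 'a')
  sorted[8] = tomatoS6$  (last char: '$')
Last column: 6Somotta$
Original string S is at sorted index 8

Answer: 6Somotta$
8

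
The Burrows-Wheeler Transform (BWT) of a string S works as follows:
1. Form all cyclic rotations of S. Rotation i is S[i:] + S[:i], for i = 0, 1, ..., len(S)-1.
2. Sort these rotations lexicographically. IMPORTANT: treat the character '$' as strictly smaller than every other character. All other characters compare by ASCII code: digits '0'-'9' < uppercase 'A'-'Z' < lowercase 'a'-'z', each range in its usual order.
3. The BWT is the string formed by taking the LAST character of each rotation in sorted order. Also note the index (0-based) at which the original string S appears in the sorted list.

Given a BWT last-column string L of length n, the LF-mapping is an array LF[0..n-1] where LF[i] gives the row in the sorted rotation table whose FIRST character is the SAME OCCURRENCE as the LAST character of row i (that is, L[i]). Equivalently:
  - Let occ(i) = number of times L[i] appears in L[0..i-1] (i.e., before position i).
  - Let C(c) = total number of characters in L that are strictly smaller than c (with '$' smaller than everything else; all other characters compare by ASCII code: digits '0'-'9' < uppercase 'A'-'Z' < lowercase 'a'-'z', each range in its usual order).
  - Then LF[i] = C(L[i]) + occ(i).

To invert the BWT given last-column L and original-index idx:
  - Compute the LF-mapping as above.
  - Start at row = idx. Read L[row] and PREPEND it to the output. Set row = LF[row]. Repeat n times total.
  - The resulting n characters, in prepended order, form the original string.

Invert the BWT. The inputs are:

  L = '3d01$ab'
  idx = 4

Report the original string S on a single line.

Answer: abd013$

Derivation:
LF mapping: 3 6 1 2 0 4 5
Walk LF starting at row 4, prepending L[row]:
  step 1: row=4, L[4]='$', prepend. Next row=LF[4]=0
  step 2: row=0, L[0]='3', prepend. Next row=LF[0]=3
  step 3: row=3, L[3]='1', prepend. Next row=LF[3]=2
  step 4: row=2, L[2]='0', prepend. Next row=LF[2]=1
  step 5: row=1, L[1]='d', prepend. Next row=LF[1]=6
  step 6: row=6, L[6]='b', prepend. Next row=LF[6]=5
  step 7: row=5, L[5]='a', prepend. Next row=LF[5]=4
Reversed output: abd013$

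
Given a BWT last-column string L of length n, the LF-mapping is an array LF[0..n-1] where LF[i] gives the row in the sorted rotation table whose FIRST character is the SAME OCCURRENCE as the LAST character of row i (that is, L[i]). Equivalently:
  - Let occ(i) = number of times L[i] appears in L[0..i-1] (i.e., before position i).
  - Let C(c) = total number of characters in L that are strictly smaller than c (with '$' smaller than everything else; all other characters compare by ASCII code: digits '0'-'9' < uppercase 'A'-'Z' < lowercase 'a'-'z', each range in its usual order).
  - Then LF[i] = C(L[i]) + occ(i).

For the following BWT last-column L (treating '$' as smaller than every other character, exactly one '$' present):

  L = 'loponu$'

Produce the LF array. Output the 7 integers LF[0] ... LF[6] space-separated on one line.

Answer: 1 3 5 4 2 6 0

Derivation:
Char counts: '$':1, 'l':1, 'n':1, 'o':2, 'p':1, 'u':1
C (first-col start): C('$')=0, C('l')=1, C('n')=2, C('o')=3, C('p')=5, C('u')=6
L[0]='l': occ=0, LF[0]=C('l')+0=1+0=1
L[1]='o': occ=0, LF[1]=C('o')+0=3+0=3
L[2]='p': occ=0, LF[2]=C('p')+0=5+0=5
L[3]='o': occ=1, LF[3]=C('o')+1=3+1=4
L[4]='n': occ=0, LF[4]=C('n')+0=2+0=2
L[5]='u': occ=0, LF[5]=C('u')+0=6+0=6
L[6]='$': occ=0, LF[6]=C('$')+0=0+0=0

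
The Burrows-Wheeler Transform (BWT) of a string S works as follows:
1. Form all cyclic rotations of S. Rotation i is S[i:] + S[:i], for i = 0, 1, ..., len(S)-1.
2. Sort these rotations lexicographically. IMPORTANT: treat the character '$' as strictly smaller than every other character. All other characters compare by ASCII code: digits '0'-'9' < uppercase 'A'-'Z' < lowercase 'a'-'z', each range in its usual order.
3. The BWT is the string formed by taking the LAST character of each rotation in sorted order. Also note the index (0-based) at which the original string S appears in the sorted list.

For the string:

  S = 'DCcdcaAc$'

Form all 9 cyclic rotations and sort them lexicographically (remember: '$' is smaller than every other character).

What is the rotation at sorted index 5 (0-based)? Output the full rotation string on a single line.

All 9 rotations (rotation i = S[i:]+S[:i]):
  rot[0] = DCcdcaAc$
  rot[1] = CcdcaAc$D
  rot[2] = cdcaAc$DC
  rot[3] = dcaAc$DCc
  rot[4] = caAc$DCcd
  rot[5] = aAc$DCcdc
  rot[6] = Ac$DCcdca
  rot[7] = c$DCcdcaA
  rot[8] = $DCcdcaAc
Sorted (with $ < everything):
  sorted[0] = $DCcdcaAc
  sorted[1] = Ac$DCcdca
  sorted[2] = CcdcaAc$D
  sorted[3] = DCcdcaAc$
  sorted[4] = aAc$DCcdc
  sorted[5] = c$DCcdcaA
  sorted[6] = caAc$DCcd
  sorted[7] = cdcaAc$DC
  sorted[8] = dcaAc$DCc
sorted[5] = c$DCcdcaA

Answer: c$DCcdcaA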